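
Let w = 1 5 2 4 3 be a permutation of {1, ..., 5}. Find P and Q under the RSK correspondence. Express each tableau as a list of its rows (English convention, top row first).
P = [[1, 2, 3], [4], [5]], Q = [[1, 2, 4], [3], [5]]

Insert each entry of the permutation into P by Schensted row insertion, recording in Q the position of each new cell.

After inserting 1: P = [[1]].
After inserting 5: P = [[1, 5]].
After inserting 2: P = [[1, 2], [5]].
After inserting 4: P = [[1, 2, 4], [5]].
After inserting 3: P = [[1, 2, 3], [4], [5]].

So P = [[1, 2, 3], [4], [5]], Q = [[1, 2, 4], [3], [5]].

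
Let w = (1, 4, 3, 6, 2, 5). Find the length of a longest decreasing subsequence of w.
3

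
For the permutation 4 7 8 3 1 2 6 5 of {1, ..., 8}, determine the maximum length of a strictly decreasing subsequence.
3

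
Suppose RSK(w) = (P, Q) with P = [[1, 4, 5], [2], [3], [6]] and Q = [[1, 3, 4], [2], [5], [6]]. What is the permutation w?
Reverse the RSK construction: for i from n down to 1, find the cell of Q containing i, remove the entry at that cell from P, and reverse-bump it up through P; the value ejected from row 1 is w(i).

Step i=6: Q has 6 at row 4, column 1; remove 6 from row 4 of P and reverse-bump: 6 enters row 3 and ejects 3; 3 enters row 2 and ejects 2; 2 enters row 1 and ejects 1. So w(6) = 1. P is now [[2, 4, 5], [3], [6]].
Step i=5: Q has 5 at row 3, column 1; remove 6 from row 3 of P and reverse-bump: 6 enters row 2 and ejects 3; 3 enters row 1 and ejects 2. So w(5) = 2. P is now [[3, 4, 5], [6]].
Step i=4: Q has 4 at row 1, column 3; remove that cell from P, ejecting 5. So w(4) = 5. P is now [[3, 4], [6]].
Step i=3: Q has 3 at row 1, column 2; remove that cell from P, ejecting 4. So w(3) = 4. P is now [[3], [6]].
Step i=2: Q has 2 at row 2, column 1; remove 6 from row 2 of P and reverse-bump: 6 enters row 1 and ejects 3. So w(2) = 3. P is now [[6]].
Step i=1: Q has 1 at row 1, column 1; remove that cell from P, ejecting 6. So w(1) = 6. P is now [].

So w = 6 3 4 5 2 1.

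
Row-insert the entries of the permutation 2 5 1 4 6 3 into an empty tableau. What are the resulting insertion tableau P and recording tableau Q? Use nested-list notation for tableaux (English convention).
P = [[1, 3, 6], [2, 4], [5]], Q = [[1, 2, 5], [3, 4], [6]]

Insert each entry of the permutation into P by Schensted row insertion, recording in Q the position of each new cell.

Insert 2: appended to row 1. P = [[2]].
Insert 5: appended to row 1. P = [[2, 5]].
Insert 1: 1 bumps 2 from row 1; 2 starts row 2. P = [[1, 5], [2]].
Insert 4: 4 bumps 5 from row 1; 5 appends to row 2. P = [[1, 4], [2, 5]].
Insert 6: appended to row 1. P = [[1, 4, 6], [2, 5]].
Insert 3: 3 bumps 4 from row 1; 4 bumps 5 from row 2; 5 starts row 3. P = [[1, 3, 6], [2, 4], [5]].

So P = [[1, 3, 6], [2, 4], [5]], Q = [[1, 2, 5], [3, 4], [6]].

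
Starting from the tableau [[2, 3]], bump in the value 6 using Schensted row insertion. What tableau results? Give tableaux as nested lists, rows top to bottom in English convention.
[[2, 3, 6]]

6 is larger than every entry of row 1, so it is appended to row 1. The new tableau is [[2, 3, 6]].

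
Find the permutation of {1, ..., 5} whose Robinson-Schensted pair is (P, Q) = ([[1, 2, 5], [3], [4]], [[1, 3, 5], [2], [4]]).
Reverse the RSK construction: for i from n down to 1, find the cell of Q containing i, remove the entry at that cell from P, and reverse-bump it up through P; the value ejected from row 1 is w(i).

Step i=5: Q has 5 at row 1, column 3; remove that cell from P, ejecting 5. So w(5) = 5. P is now [[1, 2], [3], [4]].
Step i=4: Q has 4 at row 3, column 1; remove 4 from row 3 of P and reverse-bump: 4 enters row 2 and ejects 3; 3 enters row 1 and ejects 2. So w(4) = 2. P is now [[1, 3], [4]].
Step i=3: Q has 3 at row 1, column 2; remove that cell from P, ejecting 3. So w(3) = 3. P is now [[1], [4]].
Step i=2: Q has 2 at row 2, column 1; remove 4 from row 2 of P and reverse-bump: 4 enters row 1 and ejects 1. So w(2) = 1. P is now [[4]].
Step i=1: Q has 1 at row 1, column 1; remove that cell from P, ejecting 4. So w(1) = 4. P is now [].

So w = 4 1 3 2 5.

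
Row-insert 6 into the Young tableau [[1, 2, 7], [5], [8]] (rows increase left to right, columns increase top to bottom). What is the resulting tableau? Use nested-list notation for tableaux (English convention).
In row 1, 6 replaces 7 (the leftmost entry greater than 6); 7 is bumped to row 2. 7 is appended to row 2. The new tableau is [[1, 2, 6], [5, 7], [8]].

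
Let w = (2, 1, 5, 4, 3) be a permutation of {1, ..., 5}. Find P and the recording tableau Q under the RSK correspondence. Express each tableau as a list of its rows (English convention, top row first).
P = [[1, 3], [2, 4], [5]], Q = [[1, 3], [2, 4], [5]]

Insert each entry of the permutation into P by Schensted row insertion, recording in Q the position of each new cell.

Insert 2: appended to row 1. P = [[2]].
Insert 1: 1 bumps 2 from row 1; 2 starts row 2. P = [[1], [2]].
Insert 5: appended to row 1. P = [[1, 5], [2]].
Insert 4: 4 bumps 5 from row 1; 5 appends to row 2. P = [[1, 4], [2, 5]].
Insert 3: 3 bumps 4 from row 1; 4 bumps 5 from row 2; 5 starts row 3. P = [[1, 3], [2, 4], [5]].

So P = [[1, 3], [2, 4], [5]], Q = [[1, 3], [2, 4], [5]].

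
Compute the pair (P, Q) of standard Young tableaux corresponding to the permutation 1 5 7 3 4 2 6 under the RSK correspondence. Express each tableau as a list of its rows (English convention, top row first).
P = [[1, 2, 4, 6], [3, 7], [5]], Q = [[1, 2, 3, 7], [4, 5], [6]]

Insert each entry of the permutation into P by Schensted row insertion, recording in Q the position of each new cell.

Insert 1: appended to row 1. P = [[1]].
Insert 5: appended to row 1. P = [[1, 5]].
Insert 7: appended to row 1. P = [[1, 5, 7]].
Insert 3: 3 bumps 5 from row 1; 5 starts row 2. P = [[1, 3, 7], [5]].
Insert 4: 4 bumps 7 from row 1; 7 appends to row 2. P = [[1, 3, 4], [5, 7]].
Insert 2: 2 bumps 3 from row 1; 3 bumps 5 from row 2; 5 starts row 3. P = [[1, 2, 4], [3, 7], [5]].
Insert 6: appended to row 1. P = [[1, 2, 4, 6], [3, 7], [5]].

So P = [[1, 2, 4, 6], [3, 7], [5]], Q = [[1, 2, 3, 7], [4, 5], [6]].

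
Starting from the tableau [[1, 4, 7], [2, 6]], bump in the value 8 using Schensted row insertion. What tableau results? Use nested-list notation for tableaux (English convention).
8 is larger than every entry of row 1, so it is appended to row 1. The new tableau is [[1, 4, 7, 8], [2, 6]].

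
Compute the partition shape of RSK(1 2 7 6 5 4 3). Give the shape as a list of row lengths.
[3, 1, 1, 1, 1]

Row-insert each entry into an empty tableau.

After inserting 1: P = [[1]].
After inserting 2: P = [[1, 2]].
After inserting 7: P = [[1, 2, 7]].
After inserting 6: P = [[1, 2, 6], [7]].
After inserting 5: P = [[1, 2, 5], [6], [7]].
After inserting 4: P = [[1, 2, 4], [5], [6], [7]].
After inserting 3: P = [[1, 2, 3], [4], [5], [6], [7]].

The final insertion tableau P = [[1, 2, 3], [4], [5], [6], [7]] has shape [3, 1, 1, 1, 1].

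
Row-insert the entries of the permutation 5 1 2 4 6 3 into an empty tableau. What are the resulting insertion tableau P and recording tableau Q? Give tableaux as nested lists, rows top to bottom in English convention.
P = [[1, 2, 3, 6], [4], [5]], Q = [[1, 3, 4, 5], [2], [6]]

Insert each entry of the permutation into P by Schensted row insertion, recording in Q the position of each new cell.

Insert 5: appended to row 1. P = [[5]].
Insert 1: 1 bumps 5 from row 1; 5 starts row 2. P = [[1], [5]].
Insert 2: appended to row 1. P = [[1, 2], [5]].
Insert 4: appended to row 1. P = [[1, 2, 4], [5]].
Insert 6: appended to row 1. P = [[1, 2, 4, 6], [5]].
Insert 3: 3 bumps 4 from row 1; 4 bumps 5 from row 2; 5 starts row 3. P = [[1, 2, 3, 6], [4], [5]].

So P = [[1, 2, 3, 6], [4], [5]], Q = [[1, 3, 4, 5], [2], [6]].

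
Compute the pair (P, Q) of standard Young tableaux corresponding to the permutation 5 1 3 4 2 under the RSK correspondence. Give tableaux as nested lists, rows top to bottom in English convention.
Insert each entry of the permutation into P by Schensted row insertion, recording in Q the position of each new cell.

Insert 5: appended to row 1. P = [[5]], Q = [[1]].
Insert 1: 1 bumps 5 from row 1; 5 starts row 2. P = [[1], [5]], Q = [[1], [2]].
Insert 3: appended to row 1. P = [[1, 3], [5]], Q = [[1, 3], [2]].
Insert 4: appended to row 1. P = [[1, 3, 4], [5]], Q = [[1, 3, 4], [2]].
Insert 2: 2 bumps 3 from row 1; 3 bumps 5 from row 2; 5 starts row 3. P = [[1, 2, 4], [3], [5]], Q = [[1, 3, 4], [2], [5]].

So P = [[1, 2, 4], [3], [5]], Q = [[1, 3, 4], [2], [5]].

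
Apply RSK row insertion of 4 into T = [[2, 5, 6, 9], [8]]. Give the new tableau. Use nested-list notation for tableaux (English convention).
[[2, 4, 6, 9], [5], [8]]

In row 1, 4 replaces 5 (the leftmost entry greater than 4); 5 is bumped to row 2. In row 2, 5 replaces 8 (the leftmost entry greater than 5); 8 is bumped to row 3. 8 starts a new row 3. The new tableau is [[2, 4, 6, 9], [5], [8]].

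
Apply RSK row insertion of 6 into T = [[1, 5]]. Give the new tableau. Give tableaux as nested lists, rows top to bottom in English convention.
6 is larger than every entry of row 1, so it is appended to row 1. The new tableau is [[1, 5, 6]].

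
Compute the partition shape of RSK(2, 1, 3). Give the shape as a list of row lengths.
[2, 1]

Row-insert each entry into an empty tableau.

After inserting 2: P = [[2]].
After inserting 1: P = [[1], [2]].
After inserting 3: P = [[1, 3], [2]].

The final insertion tableau P = [[1, 3], [2]] has shape [2, 1].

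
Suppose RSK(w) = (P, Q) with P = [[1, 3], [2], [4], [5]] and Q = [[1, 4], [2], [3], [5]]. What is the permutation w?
Reverse the RSK construction: for i from n down to 1, find the cell of Q containing i, remove the entry at that cell from P, and reverse-bump it up through P; the value ejected from row 1 is w(i).

Step i=5: Q has 5 at row 4, column 1; remove 5 from row 4 of P and reverse-bump: 5 enters row 3 and ejects 4; 4 enters row 2 and ejects 2; 2 enters row 1 and ejects 1. So w(5) = 1. P is now [[2, 3], [4], [5]].
Step i=4: Q has 4 at row 1, column 2; remove that cell from P, ejecting 3. So w(4) = 3. P is now [[2], [4], [5]].
Step i=3: Q has 3 at row 3, column 1; remove 5 from row 3 of P and reverse-bump: 5 enters row 2 and ejects 4; 4 enters row 1 and ejects 2. So w(3) = 2. P is now [[4], [5]].
Step i=2: Q has 2 at row 2, column 1; remove 5 from row 2 of P and reverse-bump: 5 enters row 1 and ejects 4. So w(2) = 4. P is now [[5]].
Step i=1: Q has 1 at row 1, column 1; remove that cell from P, ejecting 5. So w(1) = 5. P is now [].

So w = 5 4 2 3 1.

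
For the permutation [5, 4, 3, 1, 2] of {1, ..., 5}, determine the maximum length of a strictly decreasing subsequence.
4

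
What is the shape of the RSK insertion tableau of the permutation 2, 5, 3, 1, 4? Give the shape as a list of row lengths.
[3, 1, 1]

Row-insert each entry into an empty tableau.

After inserting 2: P = [[2]].
After inserting 5: P = [[2, 5]].
After inserting 3: P = [[2, 3], [5]].
After inserting 1: P = [[1, 3], [2], [5]].
After inserting 4: P = [[1, 3, 4], [2], [5]].

The final insertion tableau P = [[1, 3, 4], [2], [5]] has shape [3, 1, 1].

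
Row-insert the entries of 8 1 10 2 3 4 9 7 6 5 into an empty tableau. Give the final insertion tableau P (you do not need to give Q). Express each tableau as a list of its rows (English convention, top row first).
After inserting 8: P = [[8]].
After inserting 1: P = [[1], [8]].
After inserting 10: P = [[1, 10], [8]].
After inserting 2: P = [[1, 2], [8, 10]].
After inserting 3: P = [[1, 2, 3], [8, 10]].
After inserting 4: P = [[1, 2, 3, 4], [8, 10]].
After inserting 9: P = [[1, 2, 3, 4, 9], [8, 10]].
After inserting 7: P = [[1, 2, 3, 4, 7], [8, 9], [10]].
After inserting 6: P = [[1, 2, 3, 4, 6], [7, 9], [8], [10]].
After inserting 5: P = [[1, 2, 3, 4, 5], [6, 9], [7], [8], [10]].

So P = [[1, 2, 3, 4, 5], [6, 9], [7], [8], [10]].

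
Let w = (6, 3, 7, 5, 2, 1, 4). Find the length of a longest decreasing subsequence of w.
4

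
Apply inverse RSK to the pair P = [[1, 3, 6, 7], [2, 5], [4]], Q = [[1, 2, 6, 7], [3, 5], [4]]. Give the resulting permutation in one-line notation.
Reverse the RSK construction: for i from n down to 1, find the cell of Q containing i, remove the entry at that cell from P, and reverse-bump it up through P; the value ejected from row 1 is w(i).

Step i=7: Q has 7 at row 1, column 4; remove that cell from P, ejecting 7. So w(7) = 7. P is now [[1, 3, 6], [2, 5], [4]].
Step i=6: Q has 6 at row 1, column 3; remove that cell from P, ejecting 6. So w(6) = 6. P is now [[1, 3], [2, 5], [4]].
Step i=5: Q has 5 at row 2, column 2; remove 5 from row 2 of P and reverse-bump: 5 enters row 1 and ejects 3. So w(5) = 3. P is now [[1, 5], [2], [4]].
Step i=4: Q has 4 at row 3, column 1; remove 4 from row 3 of P and reverse-bump: 4 enters row 2 and ejects 2; 2 enters row 1 and ejects 1. So w(4) = 1. P is now [[2, 5], [4]].
Step i=3: Q has 3 at row 2, column 1; remove 4 from row 2 of P and reverse-bump: 4 enters row 1 and ejects 2. So w(3) = 2. P is now [[4, 5]].
Step i=2: Q has 2 at row 1, column 2; remove that cell from P, ejecting 5. So w(2) = 5. P is now [[4]].
Step i=1: Q has 1 at row 1, column 1; remove that cell from P, ejecting 4. So w(1) = 4. P is now [].

So w = 4 5 2 1 3 6 7.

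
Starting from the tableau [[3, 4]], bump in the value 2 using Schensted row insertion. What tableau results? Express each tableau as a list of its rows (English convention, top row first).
In row 1, 2 replaces 3 (the leftmost entry greater than 2); 3 is bumped to row 2. 3 starts a new row 2. The new tableau is [[2, 4], [3]].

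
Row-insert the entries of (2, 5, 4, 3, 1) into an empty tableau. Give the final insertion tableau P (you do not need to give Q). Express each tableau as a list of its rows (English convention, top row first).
Insert 2: appended to row 1. P = [[2]].
Insert 5: appended to row 1. P = [[2, 5]].
Insert 4: 4 bumps 5 from row 1; 5 starts row 2. P = [[2, 4], [5]].
Insert 3: 3 bumps 4 from row 1; 4 bumps 5 from row 2; 5 starts row 3. P = [[2, 3], [4], [5]].
Insert 1: 1 bumps 2 from row 1; 2 bumps 4 from row 2; 4 bumps 5 from row 3; 5 starts row 4. P = [[1, 3], [2], [4], [5]].

So P = [[1, 3], [2], [4], [5]].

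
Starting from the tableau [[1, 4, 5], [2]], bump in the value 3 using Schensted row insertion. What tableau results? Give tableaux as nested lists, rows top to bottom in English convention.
In row 1, 3 replaces 4 (the leftmost entry greater than 3); 4 is bumped to row 2. 4 is appended to row 2. The new tableau is [[1, 3, 5], [2, 4]].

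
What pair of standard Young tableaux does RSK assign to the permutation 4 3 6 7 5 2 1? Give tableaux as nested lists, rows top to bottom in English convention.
P = [[1, 5, 7], [2, 6], [3], [4]], Q = [[1, 3, 4], [2, 5], [6], [7]]

Insert each entry of the permutation into P by Schensted row insertion, recording in Q the position of each new cell.

Insert 4: appended to row 1. P = [[4]].
Insert 3: 3 bumps 4 from row 1; 4 starts row 2. P = [[3], [4]].
Insert 6: appended to row 1. P = [[3, 6], [4]].
Insert 7: appended to row 1. P = [[3, 6, 7], [4]].
Insert 5: 5 bumps 6 from row 1; 6 appends to row 2. P = [[3, 5, 7], [4, 6]].
Insert 2: 2 bumps 3 from row 1; 3 bumps 4 from row 2; 4 starts row 3. P = [[2, 5, 7], [3, 6], [4]].
Insert 1: 1 bumps 2 from row 1; 2 bumps 3 from row 2; 3 bumps 4 from row 3; 4 starts row 4. P = [[1, 5, 7], [2, 6], [3], [4]].

So P = [[1, 5, 7], [2, 6], [3], [4]], Q = [[1, 3, 4], [2, 5], [6], [7]].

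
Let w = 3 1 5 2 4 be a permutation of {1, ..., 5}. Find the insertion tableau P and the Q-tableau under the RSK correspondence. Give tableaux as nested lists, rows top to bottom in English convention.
Insert each entry of the permutation into P by Schensted row insertion, recording in Q the position of each new cell.

Insert 3: appended to row 1. P = [[3]].
Insert 1: 1 bumps 3 from row 1; 3 starts row 2. P = [[1], [3]].
Insert 5: appended to row 1. P = [[1, 5], [3]].
Insert 2: 2 bumps 5 from row 1; 5 appends to row 2. P = [[1, 2], [3, 5]].
Insert 4: appended to row 1. P = [[1, 2, 4], [3, 5]].

So P = [[1, 2, 4], [3, 5]], Q = [[1, 3, 5], [2, 4]].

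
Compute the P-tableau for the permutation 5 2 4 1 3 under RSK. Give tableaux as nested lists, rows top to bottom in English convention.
P = [[1, 3], [2, 4], [5]]

Insert 5: appended to row 1. P = [[5]].
Insert 2: 2 bumps 5 from row 1; 5 starts row 2. P = [[2], [5]].
Insert 4: appended to row 1. P = [[2, 4], [5]].
Insert 1: 1 bumps 2 from row 1; 2 bumps 5 from row 2; 5 starts row 3. P = [[1, 4], [2], [5]].
Insert 3: 3 bumps 4 from row 1; 4 appends to row 2. P = [[1, 3], [2, 4], [5]].

So P = [[1, 3], [2, 4], [5]].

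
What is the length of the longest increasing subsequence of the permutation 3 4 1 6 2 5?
3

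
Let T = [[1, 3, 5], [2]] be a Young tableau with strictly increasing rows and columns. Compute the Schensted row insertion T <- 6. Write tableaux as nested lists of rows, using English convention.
[[1, 3, 5, 6], [2]]

6 is larger than every entry of row 1, so it is appended to row 1. The new tableau is [[1, 3, 5, 6], [2]].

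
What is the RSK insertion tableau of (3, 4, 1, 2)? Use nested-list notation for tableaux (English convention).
After inserting 3: P = [[3]].
After inserting 4: P = [[3, 4]].
After inserting 1: P = [[1, 4], [3]].
After inserting 2: P = [[1, 2], [3, 4]].

So P = [[1, 2], [3, 4]].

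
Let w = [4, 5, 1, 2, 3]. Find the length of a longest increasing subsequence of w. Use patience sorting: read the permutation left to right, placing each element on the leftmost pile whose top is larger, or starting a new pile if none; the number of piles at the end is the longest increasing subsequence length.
3

4: new pile. tops = [4]
5: new pile. tops = [4, 5]
1: onto pile 1 (replacing 4). tops = [1, 5]
2: onto pile 2 (replacing 5). tops = [1, 2]
3: new pile. tops = [1, 2, 3]

3 piles, so the longest increasing subsequence has length 3.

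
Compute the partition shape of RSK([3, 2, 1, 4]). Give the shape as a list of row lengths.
RSK row insertion gives P = [[1, 4], [2], [3]], which has shape [2, 1, 1].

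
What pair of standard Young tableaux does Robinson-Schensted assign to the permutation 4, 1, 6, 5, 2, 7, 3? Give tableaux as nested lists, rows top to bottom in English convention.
P = [[1, 2, 3], [4, 5, 7], [6]], Q = [[1, 3, 6], [2, 4, 7], [5]]

Insert each entry of the permutation into P by Schensted row insertion, recording in Q the position of each new cell.

After inserting 4: P = [[4]].
After inserting 1: P = [[1], [4]].
After inserting 6: P = [[1, 6], [4]].
After inserting 5: P = [[1, 5], [4, 6]].
After inserting 2: P = [[1, 2], [4, 5], [6]].
After inserting 7: P = [[1, 2, 7], [4, 5], [6]].
After inserting 3: P = [[1, 2, 3], [4, 5, 7], [6]].

So P = [[1, 2, 3], [4, 5, 7], [6]], Q = [[1, 3, 6], [2, 4, 7], [5]].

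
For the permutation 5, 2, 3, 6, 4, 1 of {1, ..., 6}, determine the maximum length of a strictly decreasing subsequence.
3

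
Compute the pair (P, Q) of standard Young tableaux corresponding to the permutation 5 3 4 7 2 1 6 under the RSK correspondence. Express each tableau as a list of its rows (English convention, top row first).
Insert each entry of the permutation into P by Schensted row insertion, recording in Q the position of each new cell.

Insert 5: appended to row 1. P = [[5]], Q = [[1]].
Insert 3: 3 bumps 5 from row 1; 5 starts row 2. P = [[3], [5]], Q = [[1], [2]].
Insert 4: appended to row 1. P = [[3, 4], [5]], Q = [[1, 3], [2]].
Insert 7: appended to row 1. P = [[3, 4, 7], [5]], Q = [[1, 3, 4], [2]].
Insert 2: 2 bumps 3 from row 1; 3 bumps 5 from row 2; 5 starts row 3. P = [[2, 4, 7], [3], [5]], Q = [[1, 3, 4], [2], [5]].
Insert 1: 1 bumps 2 from row 1; 2 bumps 3 from row 2; 3 bumps 5 from row 3; 5 starts row 4. P = [[1, 4, 7], [2], [3], [5]], Q = [[1, 3, 4], [2], [5], [6]].
Insert 6: 6 bumps 7 from row 1; 7 appends to row 2. P = [[1, 4, 6], [2, 7], [3], [5]], Q = [[1, 3, 4], [2, 7], [5], [6]].

So P = [[1, 4, 6], [2, 7], [3], [5]], Q = [[1, 3, 4], [2, 7], [5], [6]].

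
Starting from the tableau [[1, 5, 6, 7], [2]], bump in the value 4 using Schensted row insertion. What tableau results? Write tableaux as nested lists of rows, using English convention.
In row 1, 4 replaces 5 (the leftmost entry greater than 4); 5 is bumped to row 2. 5 is appended to row 2. The new tableau is [[1, 4, 6, 7], [2, 5]].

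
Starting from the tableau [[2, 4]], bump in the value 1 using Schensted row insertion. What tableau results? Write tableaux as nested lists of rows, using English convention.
In row 1, 1 replaces 2 (the leftmost entry greater than 1); 2 is bumped to row 2. 2 starts a new row 2. The new tableau is [[1, 4], [2]].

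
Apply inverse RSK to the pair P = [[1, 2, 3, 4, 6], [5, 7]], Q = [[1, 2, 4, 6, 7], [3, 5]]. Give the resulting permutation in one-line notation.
Reverse the RSK construction: for i from n down to 1, find the cell of Q containing i, remove the entry at that cell from P, and reverse-bump it up through P; the value ejected from row 1 is w(i).

Step i=7: Q has 7 at row 1, column 5; remove that cell from P, ejecting 6. So w(7) = 6. P is now [[1, 2, 3, 4], [5, 7]].
Step i=6: Q has 6 at row 1, column 4; remove that cell from P, ejecting 4. So w(6) = 4. P is now [[1, 2, 3], [5, 7]].
Step i=5: Q has 5 at row 2, column 2; remove 7 from row 2 of P and reverse-bump: 7 enters row 1 and ejects 3. So w(5) = 3. P is now [[1, 2, 7], [5]].
Step i=4: Q has 4 at row 1, column 3; remove that cell from P, ejecting 7. So w(4) = 7. P is now [[1, 2], [5]].
Step i=3: Q has 3 at row 2, column 1; remove 5 from row 2 of P and reverse-bump: 5 enters row 1 and ejects 2. So w(3) = 2. P is now [[1, 5]].
Step i=2: Q has 2 at row 1, column 2; remove that cell from P, ejecting 5. So w(2) = 5. P is now [[1]].
Step i=1: Q has 1 at row 1, column 1; remove that cell from P, ejecting 1. So w(1) = 1. P is now [].

So w = 1 5 2 7 3 4 6.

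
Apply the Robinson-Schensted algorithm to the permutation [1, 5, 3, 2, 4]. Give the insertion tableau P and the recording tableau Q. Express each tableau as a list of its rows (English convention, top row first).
Insert each entry of the permutation into P by Schensted row insertion, recording in Q the position of each new cell.

Insert 1: appended to row 1. P = [[1]], Q = [[1]].
Insert 5: appended to row 1. P = [[1, 5]], Q = [[1, 2]].
Insert 3: 3 bumps 5 from row 1; 5 starts row 2. P = [[1, 3], [5]], Q = [[1, 2], [3]].
Insert 2: 2 bumps 3 from row 1; 3 bumps 5 from row 2; 5 starts row 3. P = [[1, 2], [3], [5]], Q = [[1, 2], [3], [4]].
Insert 4: appended to row 1. P = [[1, 2, 4], [3], [5]], Q = [[1, 2, 5], [3], [4]].

So P = [[1, 2, 4], [3], [5]], Q = [[1, 2, 5], [3], [4]].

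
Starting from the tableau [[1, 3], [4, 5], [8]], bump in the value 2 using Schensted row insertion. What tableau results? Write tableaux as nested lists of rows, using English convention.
In row 1, 2 replaces 3 (the leftmost entry greater than 2); 3 is bumped to row 2. In row 2, 3 replaces 4 (the leftmost entry greater than 3); 4 is bumped to row 3. In row 3, 4 replaces 8 (the leftmost entry greater than 4); 8 is bumped to row 4. 8 starts a new row 4. The new tableau is [[1, 2], [3, 5], [4], [8]].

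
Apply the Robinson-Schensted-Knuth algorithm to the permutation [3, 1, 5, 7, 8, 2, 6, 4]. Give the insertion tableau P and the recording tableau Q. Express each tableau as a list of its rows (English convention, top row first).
P = [[1, 2, 4, 8], [3, 5, 6], [7]], Q = [[1, 3, 4, 5], [2, 6, 7], [8]]

Insert each entry of the permutation into P by Schensted row insertion, recording in Q the position of each new cell.

Insert 3: appended to row 1. P = [[3]].
Insert 1: 1 bumps 3 from row 1; 3 starts row 2. P = [[1], [3]].
Insert 5: appended to row 1. P = [[1, 5], [3]].
Insert 7: appended to row 1. P = [[1, 5, 7], [3]].
Insert 8: appended to row 1. P = [[1, 5, 7, 8], [3]].
Insert 2: 2 bumps 5 from row 1; 5 appends to row 2. P = [[1, 2, 7, 8], [3, 5]].
Insert 6: 6 bumps 7 from row 1; 7 appends to row 2. P = [[1, 2, 6, 8], [3, 5, 7]].
Insert 4: 4 bumps 6 from row 1; 6 bumps 7 from row 2; 7 starts row 3. P = [[1, 2, 4, 8], [3, 5, 6], [7]].

So P = [[1, 2, 4, 8], [3, 5, 6], [7]], Q = [[1, 3, 4, 5], [2, 6, 7], [8]].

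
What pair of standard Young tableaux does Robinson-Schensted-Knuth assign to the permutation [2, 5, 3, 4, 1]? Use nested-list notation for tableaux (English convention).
P = [[1, 3, 4], [2], [5]], Q = [[1, 2, 4], [3], [5]]

Insert each entry of the permutation into P by Schensted row insertion, recording in Q the position of each new cell.

Insert 2: appended to row 1. P = [[2]].
Insert 5: appended to row 1. P = [[2, 5]].
Insert 3: 3 bumps 5 from row 1; 5 starts row 2. P = [[2, 3], [5]].
Insert 4: appended to row 1. P = [[2, 3, 4], [5]].
Insert 1: 1 bumps 2 from row 1; 2 bumps 5 from row 2; 5 starts row 3. P = [[1, 3, 4], [2], [5]].

So P = [[1, 3, 4], [2], [5]], Q = [[1, 2, 4], [3], [5]].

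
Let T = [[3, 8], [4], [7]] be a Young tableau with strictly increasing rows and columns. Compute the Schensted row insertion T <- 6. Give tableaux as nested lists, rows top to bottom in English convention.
[[3, 6], [4, 8], [7]]

In row 1, 6 replaces 8 (the leftmost entry greater than 6); 8 is bumped to row 2. 8 is appended to row 2. The new tableau is [[3, 6], [4, 8], [7]].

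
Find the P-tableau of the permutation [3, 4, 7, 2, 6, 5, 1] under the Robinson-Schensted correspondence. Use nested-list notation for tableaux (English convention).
P = [[1, 4, 5], [2, 6], [3], [7]]

Insert 3: appended to row 1. P = [[3]].
Insert 4: appended to row 1. P = [[3, 4]].
Insert 7: appended to row 1. P = [[3, 4, 7]].
Insert 2: 2 bumps 3 from row 1; 3 starts row 2. P = [[2, 4, 7], [3]].
Insert 6: 6 bumps 7 from row 1; 7 appends to row 2. P = [[2, 4, 6], [3, 7]].
Insert 5: 5 bumps 6 from row 1; 6 bumps 7 from row 2; 7 starts row 3. P = [[2, 4, 5], [3, 6], [7]].
Insert 1: 1 bumps 2 from row 1; 2 bumps 3 from row 2; 3 bumps 7 from row 3; 7 starts row 4. P = [[1, 4, 5], [2, 6], [3], [7]].

So P = [[1, 4, 5], [2, 6], [3], [7]].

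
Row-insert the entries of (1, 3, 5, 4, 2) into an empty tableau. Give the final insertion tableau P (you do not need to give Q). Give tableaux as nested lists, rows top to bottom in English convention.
Insert 1: appended to row 1. P = [[1]].
Insert 3: appended to row 1. P = [[1, 3]].
Insert 5: appended to row 1. P = [[1, 3, 5]].
Insert 4: 4 bumps 5 from row 1; 5 starts row 2. P = [[1, 3, 4], [5]].
Insert 2: 2 bumps 3 from row 1; 3 bumps 5 from row 2; 5 starts row 3. P = [[1, 2, 4], [3], [5]].

So P = [[1, 2, 4], [3], [5]].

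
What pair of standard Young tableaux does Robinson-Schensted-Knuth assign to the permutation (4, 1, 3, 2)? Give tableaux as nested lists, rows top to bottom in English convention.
P = [[1, 2], [3], [4]], Q = [[1, 3], [2], [4]]

Insert each entry of the permutation into P by Schensted row insertion, recording in Q the position of each new cell.

Insert 4: appended to row 1. P = [[4]], Q = [[1]].
Insert 1: 1 bumps 4 from row 1; 4 starts row 2. P = [[1], [4]], Q = [[1], [2]].
Insert 3: appended to row 1. P = [[1, 3], [4]], Q = [[1, 3], [2]].
Insert 2: 2 bumps 3 from row 1; 3 bumps 4 from row 2; 4 starts row 3. P = [[1, 2], [3], [4]], Q = [[1, 3], [2], [4]].

So P = [[1, 2], [3], [4]], Q = [[1, 3], [2], [4]].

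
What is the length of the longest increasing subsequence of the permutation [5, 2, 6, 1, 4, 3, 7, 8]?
4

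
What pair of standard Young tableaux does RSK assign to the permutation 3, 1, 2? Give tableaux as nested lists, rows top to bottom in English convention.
P = [[1, 2], [3]], Q = [[1, 3], [2]]

Insert each entry of the permutation into P by Schensted row insertion, recording in Q the position of each new cell.

Insert 3: appended to row 1. P = [[3]], Q = [[1]].
Insert 1: 1 bumps 3 from row 1; 3 starts row 2. P = [[1], [3]], Q = [[1], [2]].
Insert 2: appended to row 1. P = [[1, 2], [3]], Q = [[1, 3], [2]].

So P = [[1, 2], [3]], Q = [[1, 3], [2]].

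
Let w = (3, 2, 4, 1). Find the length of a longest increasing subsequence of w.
2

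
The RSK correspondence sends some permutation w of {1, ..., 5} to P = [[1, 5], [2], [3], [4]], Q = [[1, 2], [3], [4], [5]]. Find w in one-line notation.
4 5 3 2 1

Reverse the RSK construction: for i from n down to 1, find the cell of Q containing i, remove the entry at that cell from P, and reverse-bump it up through P; the value ejected from row 1 is w(i).

Step i=5: Q has 5 at row 4, column 1; remove 4 from row 4 of P and reverse-bump: 4 enters row 3 and ejects 3; 3 enters row 2 and ejects 2; 2 enters row 1 and ejects 1. So w(5) = 1. P is now [[2, 5], [3], [4]].
Step i=4: Q has 4 at row 3, column 1; remove 4 from row 3 of P and reverse-bump: 4 enters row 2 and ejects 3; 3 enters row 1 and ejects 2. So w(4) = 2. P is now [[3, 5], [4]].
Step i=3: Q has 3 at row 2, column 1; remove 4 from row 2 of P and reverse-bump: 4 enters row 1 and ejects 3. So w(3) = 3. P is now [[4, 5]].
Step i=2: Q has 2 at row 1, column 2; remove that cell from P, ejecting 5. So w(2) = 5. P is now [[4]].
Step i=1: Q has 1 at row 1, column 1; remove that cell from P, ejecting 4. So w(1) = 4. P is now [].

So w = 4 5 3 2 1.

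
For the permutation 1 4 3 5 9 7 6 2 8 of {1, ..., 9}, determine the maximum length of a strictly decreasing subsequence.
4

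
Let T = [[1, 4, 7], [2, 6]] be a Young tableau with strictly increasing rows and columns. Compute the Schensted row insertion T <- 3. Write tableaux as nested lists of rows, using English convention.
[[1, 3, 7], [2, 4], [6]]

In row 1, 3 replaces 4 (the leftmost entry greater than 3); 4 is bumped to row 2. In row 2, 4 replaces 6 (the leftmost entry greater than 4); 6 is bumped to row 3. 6 starts a new row 3. The new tableau is [[1, 3, 7], [2, 4], [6]].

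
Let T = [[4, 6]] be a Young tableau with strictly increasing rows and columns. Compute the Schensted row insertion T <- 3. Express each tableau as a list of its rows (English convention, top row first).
[[3, 6], [4]]

In row 1, 3 replaces 4 (the leftmost entry greater than 3); 4 is bumped to row 2. 4 starts a new row 2. The new tableau is [[3, 6], [4]].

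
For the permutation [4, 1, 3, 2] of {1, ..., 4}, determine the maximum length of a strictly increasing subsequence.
2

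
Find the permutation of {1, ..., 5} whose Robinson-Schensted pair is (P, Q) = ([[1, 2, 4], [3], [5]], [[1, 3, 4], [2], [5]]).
Reverse the RSK construction: for i from n down to 1, find the cell of Q containing i, remove the entry at that cell from P, and reverse-bump it up through P; the value ejected from row 1 is w(i).

Step i=5: Q has 5 at row 3, column 1; remove 5 from row 3 of P and reverse-bump: 5 enters row 2 and ejects 3; 3 enters row 1 and ejects 2. So w(5) = 2. P is now [[1, 3, 4], [5]].
Step i=4: Q has 4 at row 1, column 3; remove that cell from P, ejecting 4. So w(4) = 4. P is now [[1, 3], [5]].
Step i=3: Q has 3 at row 1, column 2; remove that cell from P, ejecting 3. So w(3) = 3. P is now [[1], [5]].
Step i=2: Q has 2 at row 2, column 1; remove 5 from row 2 of P and reverse-bump: 5 enters row 1 and ejects 1. So w(2) = 1. P is now [[5]].
Step i=1: Q has 1 at row 1, column 1; remove that cell from P, ejecting 5. So w(1) = 5. P is now [].

So w = 5 1 3 4 2.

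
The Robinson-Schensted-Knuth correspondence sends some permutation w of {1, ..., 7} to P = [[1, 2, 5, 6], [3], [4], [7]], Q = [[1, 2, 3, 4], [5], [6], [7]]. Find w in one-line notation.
Reverse the RSK construction: for i from n down to 1, find the cell of Q containing i, remove the entry at that cell from P, and reverse-bump it up through P; the value ejected from row 1 is w(i).

Step i=7: Q has 7 at row 4, column 1; remove 7 from row 4 of P and reverse-bump: 7 enters row 3 and ejects 4; 4 enters row 2 and ejects 3; 3 enters row 1 and ejects 2. So w(7) = 2. P is now [[1, 3, 5, 6], [4], [7]].
Step i=6: Q has 6 at row 3, column 1; remove 7 from row 3 of P and reverse-bump: 7 enters row 2 and ejects 4; 4 enters row 1 and ejects 3. So w(6) = 3. P is now [[1, 4, 5, 6], [7]].
Step i=5: Q has 5 at row 2, column 1; remove 7 from row 2 of P and reverse-bump: 7 enters row 1 and ejects 6. So w(5) = 6. P is now [[1, 4, 5, 7]].
Step i=4: Q has 4 at row 1, column 4; remove that cell from P, ejecting 7. So w(4) = 7. P is now [[1, 4, 5]].
Step i=3: Q has 3 at row 1, column 3; remove that cell from P, ejecting 5. So w(3) = 5. P is now [[1, 4]].
Step i=2: Q has 2 at row 1, column 2; remove that cell from P, ejecting 4. So w(2) = 4. P is now [[1]].
Step i=1: Q has 1 at row 1, column 1; remove that cell from P, ejecting 1. So w(1) = 1. P is now [].

So w = 1 4 5 7 6 3 2.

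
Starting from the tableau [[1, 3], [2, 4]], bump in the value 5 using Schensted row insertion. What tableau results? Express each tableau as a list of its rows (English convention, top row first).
5 is larger than every entry of row 1, so it is appended to row 1. The new tableau is [[1, 3, 5], [2, 4]].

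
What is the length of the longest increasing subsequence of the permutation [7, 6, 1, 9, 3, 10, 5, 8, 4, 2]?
4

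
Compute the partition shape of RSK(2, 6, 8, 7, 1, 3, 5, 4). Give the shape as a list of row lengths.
[3, 3, 1, 1]

Row-insert each entry into an empty tableau.

After inserting 2: P = [[2]].
After inserting 6: P = [[2, 6]].
After inserting 8: P = [[2, 6, 8]].
After inserting 7: P = [[2, 6, 7], [8]].
After inserting 1: P = [[1, 6, 7], [2], [8]].
After inserting 3: P = [[1, 3, 7], [2, 6], [8]].
After inserting 5: P = [[1, 3, 5], [2, 6, 7], [8]].
After inserting 4: P = [[1, 3, 4], [2, 5, 7], [6], [8]].

The final insertion tableau P = [[1, 3, 4], [2, 5, 7], [6], [8]] has shape [3, 3, 1, 1].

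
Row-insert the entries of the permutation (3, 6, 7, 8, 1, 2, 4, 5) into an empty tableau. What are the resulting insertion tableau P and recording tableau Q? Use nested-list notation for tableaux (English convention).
P = [[1, 2, 4, 5], [3, 6, 7, 8]], Q = [[1, 2, 3, 4], [5, 6, 7, 8]]

Insert each entry of the permutation into P by Schensted row insertion, recording in Q the position of each new cell.

After inserting 3: P = [[3]].
After inserting 6: P = [[3, 6]].
After inserting 7: P = [[3, 6, 7]].
After inserting 8: P = [[3, 6, 7, 8]].
After inserting 1: P = [[1, 6, 7, 8], [3]].
After inserting 2: P = [[1, 2, 7, 8], [3, 6]].
After inserting 4: P = [[1, 2, 4, 8], [3, 6, 7]].
After inserting 5: P = [[1, 2, 4, 5], [3, 6, 7, 8]].

So P = [[1, 2, 4, 5], [3, 6, 7, 8]], Q = [[1, 2, 3, 4], [5, 6, 7, 8]].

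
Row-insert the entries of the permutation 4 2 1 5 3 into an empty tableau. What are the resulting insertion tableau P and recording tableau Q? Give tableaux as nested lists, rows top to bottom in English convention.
Insert each entry of the permutation into P by Schensted row insertion, recording in Q the position of each new cell.

Insert 4: appended to row 1. P = [[4]].
Insert 2: 2 bumps 4 from row 1; 4 starts row 2. P = [[2], [4]].
Insert 1: 1 bumps 2 from row 1; 2 bumps 4 from row 2; 4 starts row 3. P = [[1], [2], [4]].
Insert 5: appended to row 1. P = [[1, 5], [2], [4]].
Insert 3: 3 bumps 5 from row 1; 5 appends to row 2. P = [[1, 3], [2, 5], [4]].

So P = [[1, 3], [2, 5], [4]], Q = [[1, 4], [2, 5], [3]].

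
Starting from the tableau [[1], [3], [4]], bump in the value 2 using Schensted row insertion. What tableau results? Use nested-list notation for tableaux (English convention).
[[1, 2], [3], [4]]

2 is larger than every entry of row 1, so it is appended to row 1. The new tableau is [[1, 2], [3], [4]].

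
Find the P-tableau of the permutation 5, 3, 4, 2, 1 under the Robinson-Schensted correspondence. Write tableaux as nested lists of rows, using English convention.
P = [[1, 4], [2], [3], [5]]

Insert 5: appended to row 1. P = [[5]].
Insert 3: 3 bumps 5 from row 1; 5 starts row 2. P = [[3], [5]].
Insert 4: appended to row 1. P = [[3, 4], [5]].
Insert 2: 2 bumps 3 from row 1; 3 bumps 5 from row 2; 5 starts row 3. P = [[2, 4], [3], [5]].
Insert 1: 1 bumps 2 from row 1; 2 bumps 3 from row 2; 3 bumps 5 from row 3; 5 starts row 4. P = [[1, 4], [2], [3], [5]].

So P = [[1, 4], [2], [3], [5]].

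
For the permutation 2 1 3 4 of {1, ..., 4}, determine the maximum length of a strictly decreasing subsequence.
2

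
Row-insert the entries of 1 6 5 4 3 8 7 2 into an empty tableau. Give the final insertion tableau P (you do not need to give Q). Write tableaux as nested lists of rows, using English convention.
After inserting 1: P = [[1]].
After inserting 6: P = [[1, 6]].
After inserting 5: P = [[1, 5], [6]].
After inserting 4: P = [[1, 4], [5], [6]].
After inserting 3: P = [[1, 3], [4], [5], [6]].
After inserting 8: P = [[1, 3, 8], [4], [5], [6]].
After inserting 7: P = [[1, 3, 7], [4, 8], [5], [6]].
After inserting 2: P = [[1, 2, 7], [3, 8], [4], [5], [6]].

So P = [[1, 2, 7], [3, 8], [4], [5], [6]].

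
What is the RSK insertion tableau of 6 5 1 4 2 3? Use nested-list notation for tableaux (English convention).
P = [[1, 2, 3], [4], [5], [6]]

After inserting 6: P = [[6]].
After inserting 5: P = [[5], [6]].
After inserting 1: P = [[1], [5], [6]].
After inserting 4: P = [[1, 4], [5], [6]].
After inserting 2: P = [[1, 2], [4], [5], [6]].
After inserting 3: P = [[1, 2, 3], [4], [5], [6]].

So P = [[1, 2, 3], [4], [5], [6]].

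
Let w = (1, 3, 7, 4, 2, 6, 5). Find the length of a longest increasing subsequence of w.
4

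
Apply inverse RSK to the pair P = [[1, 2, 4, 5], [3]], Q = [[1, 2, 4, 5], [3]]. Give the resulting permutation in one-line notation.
1 3 2 4 5

Reverse the RSK construction: for i from n down to 1, find the cell of Q containing i, remove the entry at that cell from P, and reverse-bump it up through P; the value ejected from row 1 is w(i).

Step i=5: Q has 5 at row 1, column 4; remove that cell from P, ejecting 5. So w(5) = 5. P is now [[1, 2, 4], [3]].
Step i=4: Q has 4 at row 1, column 3; remove that cell from P, ejecting 4. So w(4) = 4. P is now [[1, 2], [3]].
Step i=3: Q has 3 at row 2, column 1; remove 3 from row 2 of P and reverse-bump: 3 enters row 1 and ejects 2. So w(3) = 2. P is now [[1, 3]].
Step i=2: Q has 2 at row 1, column 2; remove that cell from P, ejecting 3. So w(2) = 3. P is now [[1]].
Step i=1: Q has 1 at row 1, column 1; remove that cell from P, ejecting 1. So w(1) = 1. P is now [].

So w = 1 3 2 4 5.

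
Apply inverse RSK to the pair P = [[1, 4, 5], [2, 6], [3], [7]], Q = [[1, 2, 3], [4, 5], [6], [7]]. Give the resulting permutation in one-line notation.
3 4 7 2 6 5 1

Reverse the RSK construction: for i from n down to 1, find the cell of Q containing i, remove the entry at that cell from P, and reverse-bump it up through P; the value ejected from row 1 is w(i).

Step i=7: Q has 7 at row 4, column 1; remove 7 from row 4 of P and reverse-bump: 7 enters row 3 and ejects 3; 3 enters row 2 and ejects 2; 2 enters row 1 and ejects 1. So w(7) = 1. P is now [[2, 4, 5], [3, 6], [7]].
Step i=6: Q has 6 at row 3, column 1; remove 7 from row 3 of P and reverse-bump: 7 enters row 2 and ejects 6; 6 enters row 1 and ejects 5. So w(6) = 5. P is now [[2, 4, 6], [3, 7]].
Step i=5: Q has 5 at row 2, column 2; remove 7 from row 2 of P and reverse-bump: 7 enters row 1 and ejects 6. So w(5) = 6. P is now [[2, 4, 7], [3]].
Step i=4: Q has 4 at row 2, column 1; remove 3 from row 2 of P and reverse-bump: 3 enters row 1 and ejects 2. So w(4) = 2. P is now [[3, 4, 7]].
Step i=3: Q has 3 at row 1, column 3; remove that cell from P, ejecting 7. So w(3) = 7. P is now [[3, 4]].
Step i=2: Q has 2 at row 1, column 2; remove that cell from P, ejecting 4. So w(2) = 4. P is now [[3]].
Step i=1: Q has 1 at row 1, column 1; remove that cell from P, ejecting 3. So w(1) = 3. P is now [].

So w = 3 4 7 2 6 5 1.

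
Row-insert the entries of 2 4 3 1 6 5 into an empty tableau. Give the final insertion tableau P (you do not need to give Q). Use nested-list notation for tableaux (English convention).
P = [[1, 3, 5], [2, 6], [4]]

After inserting 2: P = [[2]].
After inserting 4: P = [[2, 4]].
After inserting 3: P = [[2, 3], [4]].
After inserting 1: P = [[1, 3], [2], [4]].
After inserting 6: P = [[1, 3, 6], [2], [4]].
After inserting 5: P = [[1, 3, 5], [2, 6], [4]].

So P = [[1, 3, 5], [2, 6], [4]].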